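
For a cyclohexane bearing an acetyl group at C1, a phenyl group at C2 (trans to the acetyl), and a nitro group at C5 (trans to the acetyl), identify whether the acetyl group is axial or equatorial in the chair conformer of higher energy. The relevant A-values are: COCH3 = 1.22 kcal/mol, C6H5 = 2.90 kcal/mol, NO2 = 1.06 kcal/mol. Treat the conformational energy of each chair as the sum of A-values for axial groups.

axial

Chair I (acetyl axial, phenyl axial, nitro equatorial): E = 4.12 kcal/mol.
Chair II (acetyl equatorial, phenyl equatorial, nitro axial): E = 1.06 kcal/mol.
Chair I is the less stable (higher-energy) conformer, and in that chair the acetyl group is axial.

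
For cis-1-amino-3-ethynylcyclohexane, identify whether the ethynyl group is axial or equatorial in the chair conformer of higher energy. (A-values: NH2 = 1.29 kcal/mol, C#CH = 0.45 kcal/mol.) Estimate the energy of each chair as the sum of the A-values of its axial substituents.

C1 and C3 have the same parity, so for the cis isomer the two substituents are e,e in one chair and a,a in the other.
Chair I (amino axial, ethynyl axial): E = 1.74 kcal/mol.
Chair II (amino equatorial, ethynyl equatorial): E = 0.00 kcal/mol.
Chair I is the less stable (higher-energy) conformer, and in that chair the ethynyl group is axial.

axial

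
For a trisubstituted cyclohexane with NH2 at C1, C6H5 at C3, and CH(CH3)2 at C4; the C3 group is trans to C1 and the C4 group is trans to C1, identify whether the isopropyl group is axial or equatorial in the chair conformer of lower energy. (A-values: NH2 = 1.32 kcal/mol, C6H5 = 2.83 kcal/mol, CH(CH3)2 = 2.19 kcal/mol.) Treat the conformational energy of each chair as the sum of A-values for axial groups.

equatorial

Chair I (amino axial, phenyl equatorial, isopropyl axial): E = 3.51 kcal/mol.
Chair II (amino equatorial, phenyl axial, isopropyl equatorial): E = 2.83 kcal/mol.
Chair II is the more stable (lower-energy) conformer, and in that chair the isopropyl group is equatorial.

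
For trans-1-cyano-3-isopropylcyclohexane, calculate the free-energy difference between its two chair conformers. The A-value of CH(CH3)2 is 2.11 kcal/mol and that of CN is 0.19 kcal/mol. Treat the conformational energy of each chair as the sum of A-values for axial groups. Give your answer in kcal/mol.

1.92 kcal/mol

C1 and C3 have the same parity, so for the trans isomer the two substituents are one axial and one equatorial in each chair.
Chair I (isopropyl axial, cyano equatorial): E = 2.11 kcal/mol.
Chair II (isopropyl equatorial, cyano axial): E = 0.19 kcal/mol.
ΔE = 2.11 − 0.19 = 1.92 kcal/mol; chair II is more stable.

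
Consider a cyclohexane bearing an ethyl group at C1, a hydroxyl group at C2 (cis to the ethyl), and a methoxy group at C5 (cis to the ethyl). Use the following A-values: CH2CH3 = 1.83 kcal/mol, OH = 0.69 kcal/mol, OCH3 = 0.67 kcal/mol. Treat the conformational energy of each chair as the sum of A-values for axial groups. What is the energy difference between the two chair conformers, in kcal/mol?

Chair I (ethyl axial, hydroxyl equatorial, methoxy axial): E = 2.50 kcal/mol.
Chair II (ethyl equatorial, hydroxyl axial, methoxy equatorial): E = 0.69 kcal/mol.
ΔE = 2.50 − 0.69 = 1.81 kcal/mol; chair II is more stable.

1.81 kcal/mol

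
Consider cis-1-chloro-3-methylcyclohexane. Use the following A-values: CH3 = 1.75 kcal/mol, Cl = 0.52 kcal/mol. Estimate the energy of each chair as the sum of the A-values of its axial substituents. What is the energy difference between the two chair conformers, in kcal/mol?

C1 and C3 have the same parity, so for the cis isomer the two substituents are e,e in one chair and a,a in the other.
Chair I (methyl axial, chloro axial): E = 2.27 kcal/mol.
Chair II (methyl equatorial, chloro equatorial): E = 0.00 kcal/mol.
ΔE = 2.27 − 0.00 = 2.27 kcal/mol; chair II is more stable.

2.27 kcal/mol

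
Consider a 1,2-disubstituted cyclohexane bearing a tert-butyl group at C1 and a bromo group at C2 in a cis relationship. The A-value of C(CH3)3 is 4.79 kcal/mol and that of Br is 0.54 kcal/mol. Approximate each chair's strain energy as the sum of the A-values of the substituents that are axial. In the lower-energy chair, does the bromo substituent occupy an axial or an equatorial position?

axial

C1 and C2 have opposite parity, so for the cis isomer the two substituents are one axial and one equatorial in each chair.
Chair I (tert-butyl axial, bromo equatorial): E = 4.79 kcal/mol.
Chair II (tert-butyl equatorial, bromo axial): E = 0.54 kcal/mol.
Chair II is the more stable (lower-energy) conformer, and in that chair the bromo group is axial.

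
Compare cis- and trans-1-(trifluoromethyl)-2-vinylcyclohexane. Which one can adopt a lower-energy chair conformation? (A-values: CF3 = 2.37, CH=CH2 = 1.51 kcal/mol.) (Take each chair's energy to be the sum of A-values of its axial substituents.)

trans

At 1,2 positions (parity opposite): cis → (a,e or e,a); trans → (e,e or a,a).
Best chair for cis: E = 1.51 kcal/mol; best chair for trans: E = 0.00 kcal/mol.
The trans isomer is lower by 1.51 kcal/mol.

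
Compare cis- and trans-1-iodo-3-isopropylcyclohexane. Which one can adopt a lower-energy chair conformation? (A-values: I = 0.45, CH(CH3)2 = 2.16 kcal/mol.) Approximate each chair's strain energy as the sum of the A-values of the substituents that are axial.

At 1,3 positions (parity same): cis → (e,e or a,a); trans → (a,e or e,a).
Best chair for cis: E = 0.00 kcal/mol; best chair for trans: E = 0.45 kcal/mol.
The cis isomer is lower by 0.45 kcal/mol.

cis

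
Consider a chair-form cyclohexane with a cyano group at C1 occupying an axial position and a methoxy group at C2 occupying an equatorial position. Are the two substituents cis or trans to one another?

cis

C1 and C2 have opposite parity, so their axial bonds point in opposite directions.
With opposite-parity carbons, two substituents on the same face are one axial and one equatorial; opposite faces give both axial or both equatorial.
Here the groups are axial/equatorial → same face → cis.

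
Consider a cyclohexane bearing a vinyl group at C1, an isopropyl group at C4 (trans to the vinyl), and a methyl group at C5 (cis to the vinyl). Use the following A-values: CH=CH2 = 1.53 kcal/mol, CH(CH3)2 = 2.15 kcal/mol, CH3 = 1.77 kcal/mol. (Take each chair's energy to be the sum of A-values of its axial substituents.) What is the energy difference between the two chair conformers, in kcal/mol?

5.45 kcal/mol

Chair I (vinyl axial, isopropyl axial, methyl axial): E = 5.45 kcal/mol.
Chair II (vinyl equatorial, isopropyl equatorial, methyl equatorial): E = 0.00 kcal/mol.
ΔE = 5.45 − 0.00 = 5.45 kcal/mol; chair II is more stable.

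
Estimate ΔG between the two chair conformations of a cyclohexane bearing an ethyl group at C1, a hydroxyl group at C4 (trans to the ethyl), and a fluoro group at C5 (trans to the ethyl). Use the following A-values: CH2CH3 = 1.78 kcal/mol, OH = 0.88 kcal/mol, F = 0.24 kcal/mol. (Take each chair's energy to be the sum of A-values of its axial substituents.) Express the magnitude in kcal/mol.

Chair I (ethyl axial, hydroxyl axial, fluoro equatorial): E = 2.66 kcal/mol.
Chair II (ethyl equatorial, hydroxyl equatorial, fluoro axial): E = 0.24 kcal/mol.
ΔE = 2.66 − 0.24 = 2.42 kcal/mol; chair II is more stable.

2.42 kcal/mol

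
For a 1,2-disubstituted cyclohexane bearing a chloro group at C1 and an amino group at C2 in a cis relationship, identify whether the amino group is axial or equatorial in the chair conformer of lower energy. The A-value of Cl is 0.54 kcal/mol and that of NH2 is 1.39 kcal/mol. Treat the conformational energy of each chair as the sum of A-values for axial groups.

equatorial

C1 and C2 have opposite parity, so for the cis isomer the two substituents are one axial and one equatorial in each chair.
Chair I (chloro axial, amino equatorial): E = 0.54 kcal/mol.
Chair II (chloro equatorial, amino axial): E = 1.39 kcal/mol.
Chair I is the more stable (lower-energy) conformer, and in that chair the amino group is equatorial.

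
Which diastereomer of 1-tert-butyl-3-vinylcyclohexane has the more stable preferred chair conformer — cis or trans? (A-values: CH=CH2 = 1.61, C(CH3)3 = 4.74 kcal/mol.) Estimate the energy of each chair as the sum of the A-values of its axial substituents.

cis

At 1,3 positions (parity same): cis → (e,e or a,a); trans → (a,e or e,a).
Best chair for cis: E = 0.00 kcal/mol; best chair for trans: E = 1.61 kcal/mol.
The cis isomer is lower by 1.61 kcal/mol.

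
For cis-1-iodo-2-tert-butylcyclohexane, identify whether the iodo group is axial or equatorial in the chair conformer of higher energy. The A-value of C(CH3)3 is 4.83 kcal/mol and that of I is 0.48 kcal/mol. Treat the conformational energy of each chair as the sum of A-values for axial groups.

C1 and C2 have opposite parity, so for the cis isomer the two substituents are one axial and one equatorial in each chair.
Chair I (tert-butyl axial, iodo equatorial): E = 4.83 kcal/mol.
Chair II (tert-butyl equatorial, iodo axial): E = 0.48 kcal/mol.
Chair I is the less stable (higher-energy) conformer, and in that chair the iodo group is equatorial.

equatorial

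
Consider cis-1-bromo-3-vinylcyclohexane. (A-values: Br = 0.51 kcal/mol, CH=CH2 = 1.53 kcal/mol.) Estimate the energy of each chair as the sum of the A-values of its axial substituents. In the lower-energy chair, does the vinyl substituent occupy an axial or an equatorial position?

equatorial

C1 and C3 have the same parity, so for the cis isomer the two substituents are e,e in one chair and a,a in the other.
Chair I (bromo axial, vinyl axial): E = 2.04 kcal/mol.
Chair II (bromo equatorial, vinyl equatorial): E = 0.00 kcal/mol.
Chair II is the more stable (lower-energy) conformer, and in that chair the vinyl group is equatorial.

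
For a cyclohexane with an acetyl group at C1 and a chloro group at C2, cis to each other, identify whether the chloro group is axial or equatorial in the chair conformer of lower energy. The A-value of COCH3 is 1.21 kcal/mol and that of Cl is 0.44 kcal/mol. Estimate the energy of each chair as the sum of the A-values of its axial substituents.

C1 and C2 have opposite parity, so for the cis isomer the two substituents are one axial and one equatorial in each chair.
Chair I (acetyl axial, chloro equatorial): E = 1.21 kcal/mol.
Chair II (acetyl equatorial, chloro axial): E = 0.44 kcal/mol.
Chair II is the more stable (lower-energy) conformer, and in that chair the chloro group is axial.

axial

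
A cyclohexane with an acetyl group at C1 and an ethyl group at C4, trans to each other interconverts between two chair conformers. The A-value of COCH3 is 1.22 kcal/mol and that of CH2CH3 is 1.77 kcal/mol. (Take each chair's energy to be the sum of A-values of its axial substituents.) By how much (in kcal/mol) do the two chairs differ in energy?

C1 and C4 have opposite parity, so for the trans isomer the two substituents are e,e in one chair and a,a in the other.
Chair I (acetyl axial, ethyl axial): E = 2.99 kcal/mol.
Chair II (acetyl equatorial, ethyl equatorial): E = 0.00 kcal/mol.
ΔE = 2.99 − 0.00 = 2.99 kcal/mol; chair II is more stable.

2.99 kcal/mol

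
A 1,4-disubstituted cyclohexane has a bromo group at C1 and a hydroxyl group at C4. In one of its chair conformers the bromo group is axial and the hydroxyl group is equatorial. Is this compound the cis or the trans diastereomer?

cis

C1 and C4 have opposite parity, so their axial bonds point in opposite directions.
With opposite-parity carbons, two substituents on the same face are one axial and one equatorial; opposite faces give both axial or both equatorial.
Here the groups are axial/equatorial → same face → cis.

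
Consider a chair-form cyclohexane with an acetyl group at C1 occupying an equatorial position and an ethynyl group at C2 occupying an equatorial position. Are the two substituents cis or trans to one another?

C1 and C2 have opposite parity, so their axial bonds point in opposite directions.
With opposite-parity carbons, two substituents on the same face are one axial and one equatorial; opposite faces give both axial or both equatorial.
Here the groups are equatorial/equatorial → opposite face → trans.

trans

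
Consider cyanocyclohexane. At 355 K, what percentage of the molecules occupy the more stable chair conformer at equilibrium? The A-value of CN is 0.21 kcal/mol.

One chair has the cyano group axial (E = 0.21 kcal/mol) and the other has it equatorial (E = 0).
ΔG = 0.21 kcal/mol between the two chairs.
K = exp(ΔG/RT) with R = 1.987×10⁻³ kcal mol⁻¹ K⁻¹ and T = 355 K gives K ≈ 1.35.
Fraction in the lower-energy chair = K/(K+1) = 57.4%.

57.4%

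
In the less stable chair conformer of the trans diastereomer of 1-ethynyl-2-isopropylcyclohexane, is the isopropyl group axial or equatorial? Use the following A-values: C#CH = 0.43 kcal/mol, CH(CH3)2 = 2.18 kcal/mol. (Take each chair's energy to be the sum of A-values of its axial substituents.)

C1 and C2 have opposite parity, so for the trans isomer the two substituents are e,e in one chair and a,a in the other.
Chair I (ethynyl axial, isopropyl axial): E = 2.61 kcal/mol.
Chair II (ethynyl equatorial, isopropyl equatorial): E = 0.00 kcal/mol.
Chair I is the less stable (higher-energy) conformer, and in that chair the isopropyl group is axial.

axial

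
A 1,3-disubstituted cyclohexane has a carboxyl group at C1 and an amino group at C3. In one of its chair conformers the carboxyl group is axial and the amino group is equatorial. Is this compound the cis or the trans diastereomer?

C1 and C3 have the same parity, so their axial bonds point in the same direction.
With same-parity carbons, two substituents on the same face are both axial or both equatorial; opposite faces give one of each.
Here the groups are axial/equatorial → opposite face → trans.

trans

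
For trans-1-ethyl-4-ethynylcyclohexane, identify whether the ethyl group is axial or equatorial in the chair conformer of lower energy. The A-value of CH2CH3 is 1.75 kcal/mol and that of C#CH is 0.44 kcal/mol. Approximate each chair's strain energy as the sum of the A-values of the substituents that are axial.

equatorial

C1 and C4 have opposite parity, so for the trans isomer the two substituents are e,e in one chair and a,a in the other.
Chair I (ethyl axial, ethynyl axial): E = 2.19 kcal/mol.
Chair II (ethyl equatorial, ethynyl equatorial): E = 0.00 kcal/mol.
Chair II is the more stable (lower-energy) conformer, and in that chair the ethyl group is equatorial.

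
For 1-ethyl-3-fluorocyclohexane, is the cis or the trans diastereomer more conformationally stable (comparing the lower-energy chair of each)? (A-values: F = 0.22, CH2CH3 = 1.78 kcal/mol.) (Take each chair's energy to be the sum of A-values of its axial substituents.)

At 1,3 positions (parity same): cis → (e,e or a,a); trans → (a,e or e,a).
Best chair for cis: E = 0.00 kcal/mol; best chair for trans: E = 0.22 kcal/mol.
The cis isomer is lower by 0.22 kcal/mol.

cis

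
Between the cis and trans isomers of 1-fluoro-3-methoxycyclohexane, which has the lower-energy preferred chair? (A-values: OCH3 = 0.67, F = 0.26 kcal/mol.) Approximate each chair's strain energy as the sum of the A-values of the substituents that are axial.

cis

At 1,3 positions (parity same): cis → (e,e or a,a); trans → (a,e or e,a).
Best chair for cis: E = 0.00 kcal/mol; best chair for trans: E = 0.26 kcal/mol.
The cis isomer is lower by 0.26 kcal/mol.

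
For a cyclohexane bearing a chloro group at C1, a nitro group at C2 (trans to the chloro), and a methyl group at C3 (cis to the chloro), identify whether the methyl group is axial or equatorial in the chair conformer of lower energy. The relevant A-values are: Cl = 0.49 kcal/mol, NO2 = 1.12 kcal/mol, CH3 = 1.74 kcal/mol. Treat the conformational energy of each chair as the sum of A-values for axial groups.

equatorial

Chair I (chloro axial, nitro axial, methyl axial): E = 3.35 kcal/mol.
Chair II (chloro equatorial, nitro equatorial, methyl equatorial): E = 0.00 kcal/mol.
Chair II is the more stable (lower-energy) conformer, and in that chair the methyl group is equatorial.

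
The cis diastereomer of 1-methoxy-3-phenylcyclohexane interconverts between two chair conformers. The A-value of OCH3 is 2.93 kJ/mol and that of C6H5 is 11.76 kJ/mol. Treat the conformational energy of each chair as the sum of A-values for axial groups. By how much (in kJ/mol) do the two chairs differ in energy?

14.69 kJ/mol

C1 and C3 have the same parity, so for the cis isomer the two substituents are e,e in one chair and a,a in the other.
Chair I (methoxy axial, phenyl axial): E = 14.69 kJ/mol.
Chair II (methoxy equatorial, phenyl equatorial): E = 0.00 kJ/mol.
ΔE = 14.69 − 0.00 = 14.69 kJ/mol; chair II is more stable.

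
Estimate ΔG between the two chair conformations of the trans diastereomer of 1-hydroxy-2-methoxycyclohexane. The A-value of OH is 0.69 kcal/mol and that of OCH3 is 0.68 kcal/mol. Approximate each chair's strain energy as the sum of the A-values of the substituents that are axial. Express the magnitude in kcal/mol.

C1 and C2 have opposite parity, so for the trans isomer the two substituents are e,e in one chair and a,a in the other.
Chair I (hydroxyl axial, methoxy axial): E = 1.37 kcal/mol.
Chair II (hydroxyl equatorial, methoxy equatorial): E = 0.00 kcal/mol.
ΔE = 1.37 − 0.00 = 1.37 kcal/mol; chair II is more stable.

1.37 kcal/mol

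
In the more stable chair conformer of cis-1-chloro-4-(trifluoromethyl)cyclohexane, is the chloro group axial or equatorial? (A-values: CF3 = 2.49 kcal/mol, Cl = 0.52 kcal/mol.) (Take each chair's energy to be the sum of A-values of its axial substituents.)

axial

C1 and C4 have opposite parity, so for the cis isomer the two substituents are one axial and one equatorial in each chair.
Chair I (trifluoromethyl axial, chloro equatorial): E = 2.49 kcal/mol.
Chair II (trifluoromethyl equatorial, chloro axial): E = 0.52 kcal/mol.
Chair II is the more stable (lower-energy) conformer, and in that chair the chloro group is axial.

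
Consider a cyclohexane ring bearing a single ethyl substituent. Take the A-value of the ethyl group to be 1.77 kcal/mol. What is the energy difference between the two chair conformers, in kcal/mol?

1.77 kcal/mol

A monosubstituted cyclohexane has one chair with the ethyl group axial (E = A = 1.77 kcal/mol) and one with it equatorial (E = 0).
ΔE = 1.77 − 0 = 1.77 kcal/mol.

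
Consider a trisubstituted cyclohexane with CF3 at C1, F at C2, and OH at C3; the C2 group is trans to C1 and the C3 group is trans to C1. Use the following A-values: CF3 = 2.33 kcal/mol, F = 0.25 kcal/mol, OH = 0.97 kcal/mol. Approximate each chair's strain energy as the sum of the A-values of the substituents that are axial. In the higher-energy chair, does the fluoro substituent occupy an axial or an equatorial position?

Chair I (trifluoromethyl axial, fluoro axial, hydroxyl equatorial): E = 2.58 kcal/mol.
Chair II (trifluoromethyl equatorial, fluoro equatorial, hydroxyl axial): E = 0.97 kcal/mol.
Chair I is the less stable (higher-energy) conformer, and in that chair the fluoro group is axial.

axial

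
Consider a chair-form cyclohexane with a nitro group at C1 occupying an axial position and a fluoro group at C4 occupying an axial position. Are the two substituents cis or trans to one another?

trans

C1 and C4 have opposite parity, so their axial bonds point in opposite directions.
With opposite-parity carbons, two substituents on the same face are one axial and one equatorial; opposite faces give both axial or both equatorial.
Here the groups are axial/axial → opposite face → trans.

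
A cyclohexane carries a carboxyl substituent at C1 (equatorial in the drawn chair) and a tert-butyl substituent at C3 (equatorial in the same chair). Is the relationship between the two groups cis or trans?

cis

C1 and C3 have the same parity, so their axial bonds point in the same direction.
With same-parity carbons, two substituents on the same face are both axial or both equatorial; opposite faces give one of each.
Here the groups are equatorial/equatorial → same face → cis.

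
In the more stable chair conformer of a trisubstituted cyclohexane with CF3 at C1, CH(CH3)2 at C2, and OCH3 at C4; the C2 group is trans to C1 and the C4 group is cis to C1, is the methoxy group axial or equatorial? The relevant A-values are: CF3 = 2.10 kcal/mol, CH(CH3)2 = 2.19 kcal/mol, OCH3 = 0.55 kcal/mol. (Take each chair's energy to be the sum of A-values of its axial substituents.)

axial

Chair I (trifluoromethyl axial, isopropyl axial, methoxy equatorial): E = 4.29 kcal/mol.
Chair II (trifluoromethyl equatorial, isopropyl equatorial, methoxy axial): E = 0.55 kcal/mol.
Chair II is the more stable (lower-energy) conformer, and in that chair the methoxy group is axial.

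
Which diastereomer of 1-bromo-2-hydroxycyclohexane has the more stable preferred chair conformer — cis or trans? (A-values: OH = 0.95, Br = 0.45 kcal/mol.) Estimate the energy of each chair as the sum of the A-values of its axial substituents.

trans

At 1,2 positions (parity opposite): cis → (a,e or e,a); trans → (e,e or a,a).
Best chair for cis: E = 0.45 kcal/mol; best chair for trans: E = 0.00 kcal/mol.
The trans isomer is lower by 0.45 kcal/mol.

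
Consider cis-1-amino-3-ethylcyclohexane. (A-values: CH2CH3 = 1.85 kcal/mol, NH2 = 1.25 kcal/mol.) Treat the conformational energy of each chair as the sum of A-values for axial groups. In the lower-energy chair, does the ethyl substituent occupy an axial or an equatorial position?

C1 and C3 have the same parity, so for the cis isomer the two substituents are e,e in one chair and a,a in the other.
Chair I (ethyl axial, amino axial): E = 3.10 kcal/mol.
Chair II (ethyl equatorial, amino equatorial): E = 0.00 kcal/mol.
Chair II is the more stable (lower-energy) conformer, and in that chair the ethyl group is equatorial.

equatorial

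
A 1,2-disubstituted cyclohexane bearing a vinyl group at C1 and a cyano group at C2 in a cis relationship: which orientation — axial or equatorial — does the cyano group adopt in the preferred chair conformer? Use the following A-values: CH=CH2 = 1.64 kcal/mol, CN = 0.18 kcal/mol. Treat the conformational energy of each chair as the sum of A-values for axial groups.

C1 and C2 have opposite parity, so for the cis isomer the two substituents are one axial and one equatorial in each chair.
Chair I (vinyl axial, cyano equatorial): E = 1.64 kcal/mol.
Chair II (vinyl equatorial, cyano axial): E = 0.18 kcal/mol.
Chair II is the more stable (lower-energy) conformer, and in that chair the cyano group is axial.

axial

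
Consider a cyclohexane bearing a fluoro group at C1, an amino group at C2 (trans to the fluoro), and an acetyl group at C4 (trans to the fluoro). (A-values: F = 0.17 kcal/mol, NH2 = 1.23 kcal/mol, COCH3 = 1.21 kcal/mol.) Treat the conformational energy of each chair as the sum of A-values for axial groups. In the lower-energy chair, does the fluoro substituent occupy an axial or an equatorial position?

equatorial

Chair I (fluoro axial, amino axial, acetyl axial): E = 2.61 kcal/mol.
Chair II (fluoro equatorial, amino equatorial, acetyl equatorial): E = 0.00 kcal/mol.
Chair II is the more stable (lower-energy) conformer, and in that chair the fluoro group is equatorial.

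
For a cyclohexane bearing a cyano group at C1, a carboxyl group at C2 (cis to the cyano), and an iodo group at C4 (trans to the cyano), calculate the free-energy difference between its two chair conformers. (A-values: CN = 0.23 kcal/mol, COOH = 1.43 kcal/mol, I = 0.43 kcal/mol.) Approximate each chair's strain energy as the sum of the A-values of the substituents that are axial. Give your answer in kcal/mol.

0.77 kcal/mol

Chair I (cyano axial, carboxyl equatorial, iodo axial): E = 0.66 kcal/mol.
Chair II (cyano equatorial, carboxyl axial, iodo equatorial): E = 1.43 kcal/mol.
ΔE = 1.43 − 0.66 = 0.77 kcal/mol; chair I is more stable.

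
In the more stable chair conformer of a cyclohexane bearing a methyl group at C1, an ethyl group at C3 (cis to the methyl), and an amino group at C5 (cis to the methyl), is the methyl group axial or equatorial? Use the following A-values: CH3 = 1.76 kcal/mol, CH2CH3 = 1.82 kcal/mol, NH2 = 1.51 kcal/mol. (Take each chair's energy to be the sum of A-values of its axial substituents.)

equatorial

Chair I (methyl axial, ethyl axial, amino axial): E = 5.09 kcal/mol.
Chair II (methyl equatorial, ethyl equatorial, amino equatorial): E = 0.00 kcal/mol.
Chair II is the more stable (lower-energy) conformer, and in that chair the methyl group is equatorial.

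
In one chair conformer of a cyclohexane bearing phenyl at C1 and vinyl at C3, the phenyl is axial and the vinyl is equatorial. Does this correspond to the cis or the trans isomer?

trans

C1 and C3 have the same parity, so their axial bonds point in the same direction.
With same-parity carbons, two substituents on the same face are both axial or both equatorial; opposite faces give one of each.
Here the groups are axial/equatorial → opposite face → trans.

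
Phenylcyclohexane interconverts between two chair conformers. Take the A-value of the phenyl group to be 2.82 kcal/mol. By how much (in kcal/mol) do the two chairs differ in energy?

A monosubstituted cyclohexane has one chair with the phenyl group axial (E = A = 2.82 kcal/mol) and one with it equatorial (E = 0).
ΔE = 2.82 − 0 = 2.82 kcal/mol.

2.82 kcal/mol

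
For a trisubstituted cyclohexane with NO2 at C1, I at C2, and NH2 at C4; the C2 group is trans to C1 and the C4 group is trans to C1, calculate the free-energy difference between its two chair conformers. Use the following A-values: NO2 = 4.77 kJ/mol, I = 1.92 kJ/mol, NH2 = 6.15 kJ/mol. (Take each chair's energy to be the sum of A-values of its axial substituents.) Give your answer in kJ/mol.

12.84 kJ/mol

Chair I (nitro axial, iodo axial, amino axial): E = 12.84 kJ/mol.
Chair II (nitro equatorial, iodo equatorial, amino equatorial): E = 0.00 kJ/mol.
ΔE = 12.84 − 0.00 = 12.84 kJ/mol; chair II is more stable.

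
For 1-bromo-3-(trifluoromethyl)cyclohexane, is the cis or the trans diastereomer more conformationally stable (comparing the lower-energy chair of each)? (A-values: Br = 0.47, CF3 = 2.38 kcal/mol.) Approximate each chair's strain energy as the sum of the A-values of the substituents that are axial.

cis

At 1,3 positions (parity same): cis → (e,e or a,a); trans → (a,e or e,a).
Best chair for cis: E = 0.00 kcal/mol; best chair for trans: E = 0.47 kcal/mol.
The cis isomer is lower by 0.47 kcal/mol.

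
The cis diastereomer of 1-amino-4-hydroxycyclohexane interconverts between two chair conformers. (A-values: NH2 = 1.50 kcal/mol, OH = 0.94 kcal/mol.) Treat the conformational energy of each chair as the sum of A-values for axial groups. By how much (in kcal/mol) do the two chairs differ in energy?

0.56 kcal/mol

C1 and C4 have opposite parity, so for the cis isomer the two substituents are one axial and one equatorial in each chair.
Chair I (amino axial, hydroxyl equatorial): E = 1.50 kcal/mol.
Chair II (amino equatorial, hydroxyl axial): E = 0.94 kcal/mol.
ΔE = 1.50 − 0.94 = 0.56 kcal/mol; chair II is more stable.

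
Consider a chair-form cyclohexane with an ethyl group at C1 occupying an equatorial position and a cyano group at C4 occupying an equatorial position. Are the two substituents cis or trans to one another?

C1 and C4 have opposite parity, so their axial bonds point in opposite directions.
With opposite-parity carbons, two substituents on the same face are one axial and one equatorial; opposite faces give both axial or both equatorial.
Here the groups are equatorial/equatorial → opposite face → trans.

trans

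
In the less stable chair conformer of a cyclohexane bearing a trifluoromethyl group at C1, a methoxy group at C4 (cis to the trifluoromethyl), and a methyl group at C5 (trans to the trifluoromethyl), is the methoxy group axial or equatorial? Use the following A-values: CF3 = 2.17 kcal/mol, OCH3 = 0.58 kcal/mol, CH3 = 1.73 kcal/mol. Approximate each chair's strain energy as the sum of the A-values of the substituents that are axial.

Chair I (trifluoromethyl axial, methoxy equatorial, methyl equatorial): E = 2.17 kcal/mol.
Chair II (trifluoromethyl equatorial, methoxy axial, methyl axial): E = 2.31 kcal/mol.
Chair II is the less stable (higher-energy) conformer, and in that chair the methoxy group is axial.

axial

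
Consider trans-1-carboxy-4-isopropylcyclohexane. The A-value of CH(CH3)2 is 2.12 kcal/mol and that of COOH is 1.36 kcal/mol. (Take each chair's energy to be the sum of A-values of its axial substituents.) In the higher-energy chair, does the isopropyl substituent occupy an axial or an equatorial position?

C1 and C4 have opposite parity, so for the trans isomer the two substituents are e,e in one chair and a,a in the other.
Chair I (isopropyl axial, carboxyl axial): E = 3.48 kcal/mol.
Chair II (isopropyl equatorial, carboxyl equatorial): E = 0.00 kcal/mol.
Chair I is the less stable (higher-energy) conformer, and in that chair the isopropyl group is axial.

axial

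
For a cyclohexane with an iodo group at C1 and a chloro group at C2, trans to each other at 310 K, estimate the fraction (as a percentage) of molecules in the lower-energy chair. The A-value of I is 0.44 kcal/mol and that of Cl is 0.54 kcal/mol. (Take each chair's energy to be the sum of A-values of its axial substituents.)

83.1%

C1 and C2 have opposite parity, so for the trans isomer the two substituents are e,e in one chair and a,a in the other.
Chair I (iodo axial, chloro axial): E = 0.98 kcal/mol; chair II (iodo equatorial, chloro equatorial): E = 0.00 kcal/mol.
ΔG = 0.98 kcal/mol between the two chairs.
K = exp(ΔG/RT) with R = 1.987×10⁻³ kcal mol⁻¹ K⁻¹ and T = 310 K gives K ≈ 4.91.
Fraction in the lower-energy chair = K/(K+1) = 83.1%.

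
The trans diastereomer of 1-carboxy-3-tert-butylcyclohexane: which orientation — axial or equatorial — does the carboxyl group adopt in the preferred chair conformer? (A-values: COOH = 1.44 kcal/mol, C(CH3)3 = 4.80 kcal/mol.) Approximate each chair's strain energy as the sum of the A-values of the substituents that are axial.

axial

C1 and C3 have the same parity, so for the trans isomer the two substituents are one axial and one equatorial in each chair.
Chair I (carboxyl axial, tert-butyl equatorial): E = 1.44 kcal/mol.
Chair II (carboxyl equatorial, tert-butyl axial): E = 4.80 kcal/mol.
Chair I is the more stable (lower-energy) conformer, and in that chair the carboxyl group is axial.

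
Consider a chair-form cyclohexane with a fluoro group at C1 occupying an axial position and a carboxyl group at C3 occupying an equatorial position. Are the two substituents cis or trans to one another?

C1 and C3 have the same parity, so their axial bonds point in the same direction.
With same-parity carbons, two substituents on the same face are both axial or both equatorial; opposite faces give one of each.
Here the groups are axial/equatorial → opposite face → trans.

trans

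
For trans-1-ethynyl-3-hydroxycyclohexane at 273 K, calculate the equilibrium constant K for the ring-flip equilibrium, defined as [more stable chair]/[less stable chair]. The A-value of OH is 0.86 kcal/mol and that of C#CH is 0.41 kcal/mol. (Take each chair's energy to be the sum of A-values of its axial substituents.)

C1 and C3 have the same parity, so for the trans isomer the two substituents are one axial and one equatorial in each chair.
Chair I (hydroxyl axial, ethynyl equatorial): E = 0.86 kcal/mol; chair II (hydroxyl equatorial, ethynyl axial): E = 0.41 kcal/mol.
ΔG = 0.45 kcal/mol between the two chairs.
K = exp(ΔG/RT) with R = 1.987×10⁻³ kcal mol⁻¹ K⁻¹ and T = 273 K gives K ≈ 2.29.

K ≈ 2.29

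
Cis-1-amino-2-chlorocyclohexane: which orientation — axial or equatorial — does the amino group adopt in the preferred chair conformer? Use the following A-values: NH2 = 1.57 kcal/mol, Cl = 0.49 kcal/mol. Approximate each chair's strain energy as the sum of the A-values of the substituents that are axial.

equatorial

C1 and C2 have opposite parity, so for the cis isomer the two substituents are one axial and one equatorial in each chair.
Chair I (amino axial, chloro equatorial): E = 1.57 kcal/mol.
Chair II (amino equatorial, chloro axial): E = 0.49 kcal/mol.
Chair II is the more stable (lower-energy) conformer, and in that chair the amino group is equatorial.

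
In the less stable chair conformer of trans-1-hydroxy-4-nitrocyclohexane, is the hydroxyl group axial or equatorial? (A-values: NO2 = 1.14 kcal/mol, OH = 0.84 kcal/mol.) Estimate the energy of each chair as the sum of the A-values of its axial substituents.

C1 and C4 have opposite parity, so for the trans isomer the two substituents are e,e in one chair and a,a in the other.
Chair I (nitro axial, hydroxyl axial): E = 1.98 kcal/mol.
Chair II (nitro equatorial, hydroxyl equatorial): E = 0.00 kcal/mol.
Chair I is the less stable (higher-energy) conformer, and in that chair the hydroxyl group is axial.

axial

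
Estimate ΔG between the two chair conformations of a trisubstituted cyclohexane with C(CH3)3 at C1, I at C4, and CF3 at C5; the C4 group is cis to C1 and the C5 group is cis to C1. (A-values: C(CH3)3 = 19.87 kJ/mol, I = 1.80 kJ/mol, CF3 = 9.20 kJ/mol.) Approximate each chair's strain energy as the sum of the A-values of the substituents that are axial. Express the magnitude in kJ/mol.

Chair I (tert-butyl axial, iodo equatorial, trifluoromethyl axial): E = 29.07 kJ/mol.
Chair II (tert-butyl equatorial, iodo axial, trifluoromethyl equatorial): E = 1.80 kJ/mol.
ΔE = 29.07 − 1.80 = 27.27 kJ/mol; chair II is more stable.

27.27 kJ/mol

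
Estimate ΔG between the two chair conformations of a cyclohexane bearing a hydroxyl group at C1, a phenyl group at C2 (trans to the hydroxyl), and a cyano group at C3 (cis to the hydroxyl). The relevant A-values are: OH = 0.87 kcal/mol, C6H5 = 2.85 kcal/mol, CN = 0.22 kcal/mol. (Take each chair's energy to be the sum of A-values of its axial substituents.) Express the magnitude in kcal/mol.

Chair I (hydroxyl axial, phenyl axial, cyano axial): E = 3.94 kcal/mol.
Chair II (hydroxyl equatorial, phenyl equatorial, cyano equatorial): E = 0.00 kcal/mol.
ΔE = 3.94 − 0.00 = 3.94 kcal/mol; chair II is more stable.

3.94 kcal/mol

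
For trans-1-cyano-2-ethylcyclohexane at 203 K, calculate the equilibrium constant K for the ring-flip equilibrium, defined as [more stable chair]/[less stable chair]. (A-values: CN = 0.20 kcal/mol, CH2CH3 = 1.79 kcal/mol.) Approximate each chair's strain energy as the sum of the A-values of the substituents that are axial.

K ≈ 139

C1 and C2 have opposite parity, so for the trans isomer the two substituents are e,e in one chair and a,a in the other.
Chair I (cyano axial, ethyl axial): E = 1.99 kcal/mol; chair II (cyano equatorial, ethyl equatorial): E = 0.00 kcal/mol.
ΔG = 1.99 kcal/mol between the two chairs.
K = exp(ΔG/RT) with R = 1.987×10⁻³ kcal mol⁻¹ K⁻¹ and T = 203 K gives K ≈ 139.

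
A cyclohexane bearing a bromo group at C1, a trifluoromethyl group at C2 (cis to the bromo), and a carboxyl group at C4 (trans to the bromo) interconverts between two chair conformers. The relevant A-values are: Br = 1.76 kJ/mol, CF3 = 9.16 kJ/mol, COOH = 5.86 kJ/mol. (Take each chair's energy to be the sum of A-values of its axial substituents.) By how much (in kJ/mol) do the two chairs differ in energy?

Chair I (bromo axial, trifluoromethyl equatorial, carboxyl axial): E = 7.62 kJ/mol.
Chair II (bromo equatorial, trifluoromethyl axial, carboxyl equatorial): E = 9.16 kJ/mol.
ΔE = 9.16 − 7.62 = 1.54 kJ/mol; chair I is more stable.

1.54 kJ/mol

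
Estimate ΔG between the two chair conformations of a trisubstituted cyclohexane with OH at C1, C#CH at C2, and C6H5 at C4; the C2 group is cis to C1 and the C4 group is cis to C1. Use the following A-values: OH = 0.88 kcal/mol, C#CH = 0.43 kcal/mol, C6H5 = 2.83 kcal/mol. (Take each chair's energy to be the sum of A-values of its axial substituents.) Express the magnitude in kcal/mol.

2.38 kcal/mol

Chair I (hydroxyl axial, ethynyl equatorial, phenyl equatorial): E = 0.88 kcal/mol.
Chair II (hydroxyl equatorial, ethynyl axial, phenyl axial): E = 3.26 kcal/mol.
ΔE = 3.26 − 0.88 = 2.38 kcal/mol; chair I is more stable.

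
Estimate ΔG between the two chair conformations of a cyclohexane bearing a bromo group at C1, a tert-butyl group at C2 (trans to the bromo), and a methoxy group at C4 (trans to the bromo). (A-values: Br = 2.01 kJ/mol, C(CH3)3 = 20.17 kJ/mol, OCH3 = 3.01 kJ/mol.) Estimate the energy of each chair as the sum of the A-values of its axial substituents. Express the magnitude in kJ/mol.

Chair I (bromo axial, tert-butyl axial, methoxy axial): E = 25.19 kJ/mol.
Chair II (bromo equatorial, tert-butyl equatorial, methoxy equatorial): E = 0.00 kJ/mol.
ΔE = 25.19 − 0.00 = 25.19 kJ/mol; chair II is more stable.

25.19 kJ/mol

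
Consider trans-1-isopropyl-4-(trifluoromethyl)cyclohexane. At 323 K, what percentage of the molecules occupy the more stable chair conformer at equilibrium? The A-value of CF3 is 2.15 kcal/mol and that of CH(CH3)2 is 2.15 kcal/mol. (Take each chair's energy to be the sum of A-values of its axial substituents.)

99.9%

C1 and C4 have opposite parity, so for the trans isomer the two substituents are e,e in one chair and a,a in the other.
Chair I (trifluoromethyl axial, isopropyl axial): E = 4.30 kcal/mol; chair II (trifluoromethyl equatorial, isopropyl equatorial): E = 0.00 kcal/mol.
ΔG = 4.30 kcal/mol between the two chairs.
K = exp(ΔG/RT) with R = 1.987×10⁻³ kcal mol⁻¹ K⁻¹ and T = 323 K gives K ≈ 812.
Fraction in the lower-energy chair = K/(K+1) = 99.9%.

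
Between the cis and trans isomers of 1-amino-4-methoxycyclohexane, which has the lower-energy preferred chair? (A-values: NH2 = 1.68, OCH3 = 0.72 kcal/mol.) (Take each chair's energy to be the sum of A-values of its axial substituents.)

trans

At 1,4 positions (parity opposite): cis → (a,e or e,a); trans → (e,e or a,a).
Best chair for cis: E = 0.72 kcal/mol; best chair for trans: E = 0.00 kcal/mol.
The trans isomer is lower by 0.72 kcal/mol.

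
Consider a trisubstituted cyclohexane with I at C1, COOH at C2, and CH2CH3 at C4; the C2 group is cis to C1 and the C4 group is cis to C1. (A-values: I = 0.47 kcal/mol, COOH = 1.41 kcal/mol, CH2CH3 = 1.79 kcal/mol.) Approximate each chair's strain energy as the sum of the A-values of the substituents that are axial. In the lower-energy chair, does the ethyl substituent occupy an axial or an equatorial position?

equatorial

Chair I (iodo axial, carboxyl equatorial, ethyl equatorial): E = 0.47 kcal/mol.
Chair II (iodo equatorial, carboxyl axial, ethyl axial): E = 3.20 kcal/mol.
Chair I is the more stable (lower-energy) conformer, and in that chair the ethyl group is equatorial.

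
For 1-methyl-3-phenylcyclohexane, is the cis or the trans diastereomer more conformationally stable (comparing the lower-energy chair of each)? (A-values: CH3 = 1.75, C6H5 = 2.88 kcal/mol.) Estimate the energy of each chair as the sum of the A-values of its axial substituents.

At 1,3 positions (parity same): cis → (e,e or a,a); trans → (a,e or e,a).
Best chair for cis: E = 0.00 kcal/mol; best chair for trans: E = 1.75 kcal/mol.
The cis isomer is lower by 1.75 kcal/mol.

cis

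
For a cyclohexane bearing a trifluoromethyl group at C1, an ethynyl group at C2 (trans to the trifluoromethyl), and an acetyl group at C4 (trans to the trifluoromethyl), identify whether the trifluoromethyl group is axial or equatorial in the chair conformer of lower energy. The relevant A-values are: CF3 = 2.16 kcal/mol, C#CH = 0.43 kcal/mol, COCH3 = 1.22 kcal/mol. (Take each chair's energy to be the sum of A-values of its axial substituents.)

equatorial

Chair I (trifluoromethyl axial, ethynyl axial, acetyl axial): E = 3.81 kcal/mol.
Chair II (trifluoromethyl equatorial, ethynyl equatorial, acetyl equatorial): E = 0.00 kcal/mol.
Chair II is the more stable (lower-energy) conformer, and in that chair the trifluoromethyl group is equatorial.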